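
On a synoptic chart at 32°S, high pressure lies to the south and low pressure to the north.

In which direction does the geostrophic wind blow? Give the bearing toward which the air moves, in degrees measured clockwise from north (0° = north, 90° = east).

The pressure-gradient force points toward the north (bearing 000°).
Geostrophic balance: in the Southern Hemisphere the Coriolis force deflects motion to the left, so the geostrophic wind blows 90° to the left of the pressure-gradient force (low pressure on the right).
Rotating 000° by 90° counterclockwise gives 270° — the wind blows toward the west.

270°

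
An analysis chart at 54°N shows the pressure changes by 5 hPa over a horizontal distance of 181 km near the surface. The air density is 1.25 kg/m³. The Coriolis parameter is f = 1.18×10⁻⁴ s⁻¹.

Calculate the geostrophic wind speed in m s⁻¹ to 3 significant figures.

18.7 m s⁻¹

Pressure gradient: |∂P/∂n| = 500 Pa / 181000 m = 2.76×10⁻³ Pa/m
Geostrophic balance (pressure-gradient force = Coriolis force):
V_g = (1/(fρ)) |∂P/∂n| = 2.76×10⁻³ / (1.18×10⁻⁴ × 1.25) = 18.7 m/s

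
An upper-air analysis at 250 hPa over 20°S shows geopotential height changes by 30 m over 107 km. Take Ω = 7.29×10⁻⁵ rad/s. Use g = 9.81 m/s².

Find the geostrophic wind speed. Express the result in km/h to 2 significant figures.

Coriolis parameter at 20°S:
f = 2Ω sin φ = 2 × 7.29×10⁻⁵ × sin 20° = 4.99×10⁻⁵ s⁻¹
Height gradient: |∂Z/∂n| = 30 m / 107000 m = 2.80×10⁻⁴
On a pressure surface, geostrophic balance gives V_g = (g/f)|∂Z/∂n|:
V_g = 9.81 × 2.80×10⁻⁴ / 4.99×10⁻⁵ = 55.2 m/s
Converting: 55.2 m/s × 3.6 = 200 km/h

200 km/h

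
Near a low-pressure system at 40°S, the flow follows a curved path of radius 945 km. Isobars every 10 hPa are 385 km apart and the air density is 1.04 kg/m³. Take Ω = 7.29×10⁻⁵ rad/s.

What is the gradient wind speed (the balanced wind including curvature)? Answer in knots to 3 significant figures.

41.7 knots

Coriolis parameter at 40°S:
f = 2Ω sin φ = 2 × 7.29×10⁻⁵ × sin 40° = 9.37×10⁻⁵ s⁻¹
Pressure gradient: |∂P/∂n| = 1000 Pa / 385000 m = 2.60×10⁻³ Pa/m
Geostrophic speed: V_g = |∂P/∂n|/(fρ) = 2.60×10⁻³/(9.37×10⁻⁵ × 1.04) = 26.6 m/s
Around a low, centrifugal force acts outward with Coriolis, so pressure-gradient force balances both:
(1/ρ)|∂P/∂n| = fV + V²/R  →  V² + fR·V − fR·V_g = 0
With fR = 9.37×10⁻⁵ × 945×10³ m = 88.6 m/s:
V = [−fR + √((fR)² + 4 fR V_g)]/2 = [−88.6 + √(88.6² + 4×88.6×26.6)]/2 = 21.5 m/s
Subgeostrophic (V < V_g = 26.6 m/s), as expected around a low.
Converting: 21.5 m/s × 1.944 = 41.7 knots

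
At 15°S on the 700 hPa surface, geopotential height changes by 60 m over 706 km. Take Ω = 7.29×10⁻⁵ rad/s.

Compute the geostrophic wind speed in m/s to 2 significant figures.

Coriolis parameter at 15°S:
f = 2Ω sin φ = 2 × 7.29×10⁻⁵ × sin 15° = 3.77×10⁻⁵ s⁻¹
Height gradient: |∂Z/∂n| = 60 m / 706000 m = 8.50×10⁻⁵
On a pressure surface, geostrophic balance gives V_g = (g/f)|∂Z/∂n|:
V_g = 9.81 × 8.50×10⁻⁵ / 3.77×10⁻⁵ = 22.1 m/s

22 m/s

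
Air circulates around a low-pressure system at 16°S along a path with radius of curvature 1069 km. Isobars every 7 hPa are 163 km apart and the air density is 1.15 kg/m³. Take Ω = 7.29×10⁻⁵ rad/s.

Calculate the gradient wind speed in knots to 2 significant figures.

88 knots

Coriolis parameter at 16°S:
f = 2Ω sin φ = 2 × 7.29×10⁻⁵ × sin 16° = 4.02×10⁻⁵ s⁻¹
Pressure gradient: |∂P/∂n| = 700 Pa / 163000 m = 4.29×10⁻³ Pa/m
Geostrophic speed: V_g = |∂P/∂n|/(fρ) = 4.29×10⁻³/(4.02×10⁻⁵ × 1.15) = 92.9 m/s
Around a low, centrifugal force acts outward with Coriolis, so pressure-gradient force balances both:
(1/ρ)|∂P/∂n| = fV + V²/R  →  V² + fR·V − fR·V_g = 0
With fR = 4.02×10⁻⁵ × 1069×10³ m = 43.0 m/s:
V = [−fR + √((fR)² + 4 fR V_g)]/2 = [−43.0 + √(43.0² + 4×43.0×92.9)]/2 = 45.3 m/s
Subgeostrophic (V < V_g = 92.9 m/s), as expected around a low.
Converting: 45.3 m/s × 1.944 = 88 knots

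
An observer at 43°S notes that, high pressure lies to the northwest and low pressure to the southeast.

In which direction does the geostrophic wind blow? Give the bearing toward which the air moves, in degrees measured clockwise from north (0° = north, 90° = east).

The pressure-gradient force points toward the southeast (bearing 135°).
Geostrophic balance: in the Southern Hemisphere the Coriolis force deflects motion to the left, so the geostrophic wind blows 90° to the left of the pressure-gradient force (low pressure on the right).
Rotating 135° by 90° counterclockwise gives 045° — the wind blows toward the northeast.

045°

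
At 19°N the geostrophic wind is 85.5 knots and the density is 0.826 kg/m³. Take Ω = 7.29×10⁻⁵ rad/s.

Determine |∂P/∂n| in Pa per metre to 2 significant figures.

Coriolis parameter at 19°N:
f = 2Ω sin φ = 2 × 7.29×10⁻⁵ × sin 19° = 4.75×10⁻⁵ s⁻¹
Wind speed in SI: 85.5 knots = 44.0 m/s
Geostrophic balance rearranged: |∂P/∂n| = f ρ V_g
|∂P/∂n| = 4.75×10⁻⁵ × 0.826 × 44.0 = 1.72×10⁻³ Pa/m

1.7×10⁻³ Pa/m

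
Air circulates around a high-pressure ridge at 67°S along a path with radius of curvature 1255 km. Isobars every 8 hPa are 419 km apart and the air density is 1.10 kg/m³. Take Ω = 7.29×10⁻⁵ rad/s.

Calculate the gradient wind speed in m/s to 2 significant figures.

Coriolis parameter at 67°S:
f = 2Ω sin φ = 2 × 7.29×10⁻⁵ × sin 67° = 1.34×10⁻⁴ s⁻¹
Pressure gradient: |∂P/∂n| = 800 Pa / 419000 m = 1.91×10⁻³ Pa/m
Geostrophic speed: V_g = |∂P/∂n|/(fρ) = 1.91×10⁻³/(1.34×10⁻⁴ × 1.10) = 12.9 m/s
Around a high, pressure-gradient force acts outward with centrifugal, so Coriolis balances both:
fV = (1/ρ)|∂P/∂n| + V²/R  →  V² − fR·V + fR·V_g = 0
With fR = 1.34×10⁻⁴ × 1255×10³ m = 168 m/s:
V = [fR − √((fR)² − 4 fR V_g)]/2 = [168 − √(168² − 4×168×12.9)]/2 = 14.1 m/s
Supergeostrophic (V > V_g = 12.9 m/s), as expected around a high.

14 m/s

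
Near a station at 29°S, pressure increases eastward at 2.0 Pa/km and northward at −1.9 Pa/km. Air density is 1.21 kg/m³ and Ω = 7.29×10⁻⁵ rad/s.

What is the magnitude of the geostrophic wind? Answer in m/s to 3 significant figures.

32.3 m/s

Coriolis parameter at 29°S:
f = 2Ω sin φ = 2 × 7.29×10⁻⁵ × sin 29° = 7.07×10⁻⁵ s⁻¹
In the Southern Hemisphere f is negative: f = −7.07×10⁻⁵ s⁻¹.
Component geostrophic relations (x east, y north):
u_g = −(1/(fρ)) ∂P/∂y,  v_g = (1/(fρ)) ∂P/∂x
u_g = −(−1.9×10⁻³)/(−7.07×10⁻⁵ × 1.21) = −22.2 m/s;  v_g = (2.0×10⁻³)/(−7.07×10⁻⁵ × 1.21) = −23.4 m/s
|V_g| = √(u_g² + v_g²) = 32.3 m/s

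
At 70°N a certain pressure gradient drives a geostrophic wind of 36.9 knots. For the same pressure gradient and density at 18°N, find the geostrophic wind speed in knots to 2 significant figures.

110 knots

With the same pressure gradient and density, V_g ∝ 1/f ∝ 1/sin φ.
V₂ = V₁ · sin φ₁ / sin φ₂ = 36.9 × sin 70° / sin 18°
V₂ = 36.9 × 0.9397/0.3090 = 110 knots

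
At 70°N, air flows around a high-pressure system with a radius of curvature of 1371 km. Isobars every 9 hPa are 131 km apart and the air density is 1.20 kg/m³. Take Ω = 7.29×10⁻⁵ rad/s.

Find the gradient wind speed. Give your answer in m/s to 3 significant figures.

62.8 m/s

Coriolis parameter at 70°N:
f = 2Ω sin φ = 2 × 7.29×10⁻⁵ × sin 70° = 1.37×10⁻⁴ s⁻¹
Pressure gradient: |∂P/∂n| = 900 Pa / 131000 m = 6.87×10⁻³ Pa/m
Geostrophic speed: V_g = |∂P/∂n|/(fρ) = 6.87×10⁻³/(1.37×10⁻⁴ × 1.20) = 41.8 m/s
Around a high, pressure-gradient force acts outward with centrifugal, so Coriolis balances both:
fV = (1/ρ)|∂P/∂n| + V²/R  →  V² − fR·V + fR·V_g = 0
With fR = 1.37×10⁻⁴ × 1371×10³ m = 188 m/s:
V = [fR − √((fR)² − 4 fR V_g)]/2 = [188 − √(188² − 4×188×41.8)]/2 = 62.8 m/s
Supergeostrophic (V > V_g = 41.8 m/s), as expected around a high.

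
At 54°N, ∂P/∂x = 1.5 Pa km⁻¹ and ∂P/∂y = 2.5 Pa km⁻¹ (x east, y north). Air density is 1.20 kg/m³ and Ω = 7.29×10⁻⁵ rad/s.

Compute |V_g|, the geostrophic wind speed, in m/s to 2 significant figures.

21 m/s

Coriolis parameter at 54°N:
f = 2Ω sin φ = 2 × 7.29×10⁻⁵ × sin 54° = 1.18×10⁻⁴ s⁻¹
Component geostrophic relations (x east, y north):
u_g = −(1/(fρ)) ∂P/∂y,  v_g = (1/(fρ)) ∂P/∂x
u_g = −(2.5×10⁻³)/(1.18×10⁻⁴ × 1.20) = −17.7 m/s;  v_g = (1.5×10⁻³)/(1.18×10⁻⁴ × 1.20) = 10.6 m/s
|V_g| = √(u_g² + v_g²) = 20.6 m/s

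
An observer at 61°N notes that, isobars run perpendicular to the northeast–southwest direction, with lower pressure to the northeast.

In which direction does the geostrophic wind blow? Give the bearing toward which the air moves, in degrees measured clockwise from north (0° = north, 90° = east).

135°

The pressure-gradient force points toward the northeast (bearing 045°).
Geostrophic balance: in the Northern Hemisphere the Coriolis force deflects motion to the right, so the geostrophic wind blows 90° to the right of the pressure-gradient force (low pressure on the left).
Rotating 045° by 90° clockwise gives 135° — the wind blows toward the southeast.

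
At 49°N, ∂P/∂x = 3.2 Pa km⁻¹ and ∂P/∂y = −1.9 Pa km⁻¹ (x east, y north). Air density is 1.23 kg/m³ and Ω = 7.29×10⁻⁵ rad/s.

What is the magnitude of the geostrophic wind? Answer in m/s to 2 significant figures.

Coriolis parameter at 49°N:
f = 2Ω sin φ = 2 × 7.29×10⁻⁵ × sin 49° = 1.10×10⁻⁴ s⁻¹
Component geostrophic relations (x east, y north):
u_g = −(1/(fρ)) ∂P/∂y,  v_g = (1/(fρ)) ∂P/∂x
u_g = −(−1.9×10⁻³)/(1.10×10⁻⁴ × 1.23) = 14.0 m/s;  v_g = (3.2×10⁻³)/(1.10×10⁻⁴ × 1.23) = 23.6 m/s
|V_g| = √(u_g² + v_g²) = 27.5 m/s

27 m/s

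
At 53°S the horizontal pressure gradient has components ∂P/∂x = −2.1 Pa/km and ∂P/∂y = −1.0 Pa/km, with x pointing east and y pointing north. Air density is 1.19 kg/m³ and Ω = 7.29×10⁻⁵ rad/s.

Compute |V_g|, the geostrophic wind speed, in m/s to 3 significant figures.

Coriolis parameter at 53°S:
f = 2Ω sin φ = 2 × 7.29×10⁻⁵ × sin 53° = 1.16×10⁻⁴ s⁻¹
In the Southern Hemisphere f is negative: f = −1.16×10⁻⁴ s⁻¹.
Component geostrophic relations (x east, y north):
u_g = −(1/(fρ)) ∂P/∂y,  v_g = (1/(fρ)) ∂P/∂x
u_g = −(−1.0×10⁻³)/(−1.16×10⁻⁴ × 1.19) = −7.22 m/s;  v_g = (−2.1×10⁻³)/(−1.16×10⁻⁴ × 1.19) = 15.2 m/s
|V_g| = √(u_g² + v_g²) = 16.8 m/s

16.8 m/s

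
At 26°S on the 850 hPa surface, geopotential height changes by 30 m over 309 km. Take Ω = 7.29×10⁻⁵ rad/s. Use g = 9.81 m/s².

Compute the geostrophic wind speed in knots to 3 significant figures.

29.0 knots

Coriolis parameter at 26°S:
f = 2Ω sin φ = 2 × 7.29×10⁻⁵ × sin 26° = 6.39×10⁻⁵ s⁻¹
Height gradient: |∂Z/∂n| = 30 m / 309000 m = 9.71×10⁻⁵
On a pressure surface, geostrophic balance gives V_g = (g/f)|∂Z/∂n|:
V_g = 9.81 × 9.71×10⁻⁵ / 6.39×10⁻⁵ = 14.9 m/s
Converting: 14.9 m/s × 1.944 = 29.0 knots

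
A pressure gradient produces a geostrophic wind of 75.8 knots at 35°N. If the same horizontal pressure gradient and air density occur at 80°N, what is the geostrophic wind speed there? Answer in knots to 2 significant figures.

With the same pressure gradient and density, V_g ∝ 1/f ∝ 1/sin φ.
V₂ = V₁ · sin φ₁ / sin φ₂ = 75.8 × sin 35° / sin 80°
V₂ = 75.8 × 0.5736/0.9848 = 44 knots

44 knots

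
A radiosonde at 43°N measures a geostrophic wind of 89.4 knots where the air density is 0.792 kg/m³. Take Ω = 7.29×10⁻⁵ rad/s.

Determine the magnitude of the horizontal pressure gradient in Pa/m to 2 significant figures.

Coriolis parameter at 43°N:
f = 2Ω sin φ = 2 × 7.29×10⁻⁵ × sin 43° = 9.94×10⁻⁵ s⁻¹
Wind speed in SI: 89.4 knots = 46.0 m/s
Geostrophic balance rearranged: |∂P/∂n| = f ρ V_g
|∂P/∂n| = 9.94×10⁻⁵ × 0.792 × 46.0 = 3.62×10⁻³ Pa/m

3.6×10⁻³ Pa/m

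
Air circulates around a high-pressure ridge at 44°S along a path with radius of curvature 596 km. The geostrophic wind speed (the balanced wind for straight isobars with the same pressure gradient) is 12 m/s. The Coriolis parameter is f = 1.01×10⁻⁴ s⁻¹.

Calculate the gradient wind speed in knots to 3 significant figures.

Around a high, pressure-gradient force acts outward with centrifugal, so Coriolis balances both:
fV = (1/ρ)|∂P/∂n| + V²/R  →  V² − fR·V + fR·V_g = 0
With fR = 1.01×10⁻⁴ × 596×10³ m = 60.2 m/s:
V = [fR − √((fR)² − 4 fR V_g)]/2 = [60.2 − √(60.2² − 4×60.2×12)]/2 = 16.6 m/s
Supergeostrophic (V > V_g = 12 m/s), as expected around a high.
Converting: 16.6 m/s × 1.944 = 32.2 knots

32.2 knots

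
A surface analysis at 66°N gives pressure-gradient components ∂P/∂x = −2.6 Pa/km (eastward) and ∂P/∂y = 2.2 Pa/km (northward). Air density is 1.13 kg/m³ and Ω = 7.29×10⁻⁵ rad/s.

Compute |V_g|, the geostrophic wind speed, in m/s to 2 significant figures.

Coriolis parameter at 66°N:
f = 2Ω sin φ = 2 × 7.29×10⁻⁵ × sin 66° = 1.33×10⁻⁴ s⁻¹
Component geostrophic relations (x east, y north):
u_g = −(1/(fρ)) ∂P/∂y,  v_g = (1/(fρ)) ∂P/∂x
u_g = −(2.2×10⁻³)/(1.33×10⁻⁴ × 1.13) = −14.6 m/s;  v_g = (−2.6×10⁻³)/(1.33×10⁻⁴ × 1.13) = −17.3 m/s
|V_g| = √(u_g² + v_g²) = 22.6 m/s

23 m/s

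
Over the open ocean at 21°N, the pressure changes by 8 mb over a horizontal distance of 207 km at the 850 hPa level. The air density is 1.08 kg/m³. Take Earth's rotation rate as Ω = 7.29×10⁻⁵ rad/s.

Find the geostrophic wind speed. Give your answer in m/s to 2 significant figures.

68 m/s

Coriolis parameter at 21°N:
f = 2Ω sin φ = 2 × 7.29×10⁻⁵ × sin 21° = 5.23×10⁻⁵ s⁻¹
Pressure gradient: |∂P/∂n| = 800 Pa / 207000 m = 3.86×10⁻³ Pa/m
Geostrophic balance (pressure-gradient force = Coriolis force):
V_g = (1/(fρ)) |∂P/∂n| = 3.86×10⁻³ / (5.23×10⁻⁵ × 1.08) = 68.5 m/s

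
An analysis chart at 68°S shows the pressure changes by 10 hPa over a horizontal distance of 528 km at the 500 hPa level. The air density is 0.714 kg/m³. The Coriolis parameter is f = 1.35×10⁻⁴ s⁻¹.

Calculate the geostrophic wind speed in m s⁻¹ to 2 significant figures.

Pressure gradient: |∂P/∂n| = 1000 Pa / 528000 m = 1.89×10⁻³ Pa/m
Geostrophic balance (pressure-gradient force = Coriolis force):
V_g = (1/(fρ)) |∂P/∂n| = 1.89×10⁻³ / (1.35×10⁻⁴ × 0.714) = 19.6 m/s

20 m s⁻¹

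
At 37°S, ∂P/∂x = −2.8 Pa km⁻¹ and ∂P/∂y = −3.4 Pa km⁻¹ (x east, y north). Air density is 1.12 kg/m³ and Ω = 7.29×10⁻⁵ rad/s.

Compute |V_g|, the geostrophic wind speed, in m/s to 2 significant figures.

Coriolis parameter at 37°S:
f = 2Ω sin φ = 2 × 7.29×10⁻⁵ × sin 37° = 8.77×10⁻⁵ s⁻¹
In the Southern Hemisphere f is negative: f = −8.77×10⁻⁵ s⁻¹.
Component geostrophic relations (x east, y north):
u_g = −(1/(fρ)) ∂P/∂y,  v_g = (1/(fρ)) ∂P/∂x
u_g = −(−3.4×10⁻³)/(−8.77×10⁻⁵ × 1.12) = −34.6 m/s;  v_g = (−2.8×10⁻³)/(−8.77×10⁻⁵ × 1.12) = 28.5 m/s
|V_g| = √(u_g² + v_g²) = 44.8 m/s

45 m/s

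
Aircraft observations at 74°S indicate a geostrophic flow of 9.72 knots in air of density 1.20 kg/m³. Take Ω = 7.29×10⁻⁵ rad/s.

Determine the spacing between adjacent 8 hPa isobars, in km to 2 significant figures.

Coriolis parameter at 74°S:
f = 2Ω sin φ = 2 × 7.29×10⁻⁵ × sin 74° = 1.40×10⁻⁴ s⁻¹
Wind speed in SI: 9.72 knots = 5.00 m/s
Geostrophic balance rearranged: |∂P/∂n| = f ρ V_g
|∂P/∂n| = 1.40×10⁻⁴ × 1.20 × 5.00 = 8.41×10⁻⁴ Pa/m
Isobar spacing: Δn = ΔP/|∂P/∂n| = 800 Pa / 8.41×10⁻⁴ Pa/m = 951273 m ≈ 950 km

950 km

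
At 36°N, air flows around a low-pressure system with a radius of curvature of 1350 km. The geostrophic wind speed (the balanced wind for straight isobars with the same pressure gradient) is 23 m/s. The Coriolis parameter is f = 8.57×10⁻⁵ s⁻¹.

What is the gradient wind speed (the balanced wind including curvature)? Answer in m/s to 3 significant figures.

Around a low, centrifugal force acts outward with Coriolis, so pressure-gradient force balances both:
(1/ρ)|∂P/∂n| = fV + V²/R  →  V² + fR·V − fR·V_g = 0
With fR = 8.57×10⁻⁵ × 1350×10³ m = 116 m/s:
V = [−fR + √((fR)² + 4 fR V_g)]/2 = [−116 + √(116² + 4×116×23)]/2 = 19.7 m/s
Subgeostrophic (V < V_g = 23 m/s), as expected around a low.

19.7 m/s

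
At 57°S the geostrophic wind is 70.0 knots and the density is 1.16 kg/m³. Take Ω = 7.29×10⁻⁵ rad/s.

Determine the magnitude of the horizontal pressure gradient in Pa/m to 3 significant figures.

5.11×10⁻³ Pa/m

Coriolis parameter at 57°S:
f = 2Ω sin φ = 2 × 7.29×10⁻⁵ × sin 57° = 1.22×10⁻⁴ s⁻¹
Wind speed in SI: 70.0 knots = 36.0 m/s
Geostrophic balance rearranged: |∂P/∂n| = f ρ V_g
|∂P/∂n| = 1.22×10⁻⁴ × 1.16 × 36.0 = 5.11×10⁻³ Pa/m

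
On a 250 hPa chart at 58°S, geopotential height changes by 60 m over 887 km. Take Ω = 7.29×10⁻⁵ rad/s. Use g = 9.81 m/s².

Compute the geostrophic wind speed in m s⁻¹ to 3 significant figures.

5.37 m s⁻¹

Coriolis parameter at 58°S:
f = 2Ω sin φ = 2 × 7.29×10⁻⁵ × sin 58° = 1.24×10⁻⁴ s⁻¹
Height gradient: |∂Z/∂n| = 60 m / 887000 m = 6.76×10⁻⁵
On a pressure surface, geostrophic balance gives V_g = (g/f)|∂Z/∂n|:
V_g = 9.81 × 6.76×10⁻⁵ / 1.24×10⁻⁴ = 5.37 m/s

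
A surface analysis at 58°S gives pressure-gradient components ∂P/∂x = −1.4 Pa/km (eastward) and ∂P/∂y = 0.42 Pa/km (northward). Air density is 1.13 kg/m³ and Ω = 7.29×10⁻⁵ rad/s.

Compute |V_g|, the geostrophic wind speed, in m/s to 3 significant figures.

Coriolis parameter at 58°S:
f = 2Ω sin φ = 2 × 7.29×10⁻⁵ × sin 58° = 1.24×10⁻⁴ s⁻¹
In the Southern Hemisphere f is negative: f = −1.24×10⁻⁴ s⁻¹.
Component geostrophic relations (x east, y north):
u_g = −(1/(fρ)) ∂P/∂y,  v_g = (1/(fρ)) ∂P/∂x
u_g = −(0.42×10⁻³)/(−1.24×10⁻⁴ × 1.13) = 3.01 m/s;  v_g = (−1.4×10⁻³)/(−1.24×10⁻⁴ × 1.13) = 10.0 m/s
|V_g| = √(u_g² + v_g²) = 10.5 m/s

10.5 m/s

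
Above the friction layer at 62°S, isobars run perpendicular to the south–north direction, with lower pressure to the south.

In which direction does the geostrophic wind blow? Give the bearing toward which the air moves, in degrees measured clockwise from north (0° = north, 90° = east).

090°

The pressure-gradient force points toward the south (bearing 180°).
Geostrophic balance: in the Southern Hemisphere the Coriolis force deflects motion to the left, so the geostrophic wind blows 90° to the left of the pressure-gradient force (low pressure on the right).
Rotating 180° by 90° counterclockwise gives 090° — the wind blows toward the east.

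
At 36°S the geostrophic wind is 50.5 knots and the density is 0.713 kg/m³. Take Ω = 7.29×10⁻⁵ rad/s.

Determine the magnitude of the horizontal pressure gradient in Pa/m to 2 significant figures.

1.6×10⁻³ Pa/m

Coriolis parameter at 36°S:
f = 2Ω sin φ = 2 × 7.29×10⁻⁵ × sin 36° = 8.57×10⁻⁵ s⁻¹
Wind speed in SI: 50.5 knots = 26.0 m/s
Geostrophic balance rearranged: |∂P/∂n| = f ρ V_g
|∂P/∂n| = 8.57×10⁻⁵ × 0.713 × 26.0 = 1.59×10⁻³ Pa/m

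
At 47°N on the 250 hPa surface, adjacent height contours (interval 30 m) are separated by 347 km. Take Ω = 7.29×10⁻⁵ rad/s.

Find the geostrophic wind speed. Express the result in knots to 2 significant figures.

15 knots

Coriolis parameter at 47°N:
f = 2Ω sin φ = 2 × 7.29×10⁻⁵ × sin 47° = 1.07×10⁻⁴ s⁻¹
Height gradient: |∂Z/∂n| = 30 m / 347000 m = 8.65×10⁻⁵
On a pressure surface, geostrophic balance gives V_g = (g/f)|∂Z/∂n|:
V_g = 9.81 × 8.65×10⁻⁵ / 1.07×10⁻⁴ = 7.95 m/s
Converting: 7.95 m/s × 1.944 = 15 knots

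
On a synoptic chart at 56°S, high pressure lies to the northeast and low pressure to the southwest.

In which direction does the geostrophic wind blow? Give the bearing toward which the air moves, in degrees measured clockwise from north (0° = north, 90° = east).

135°

The pressure-gradient force points toward the southwest (bearing 225°).
Geostrophic balance: in the Southern Hemisphere the Coriolis force deflects motion to the left, so the geostrophic wind blows 90° to the left of the pressure-gradient force (low pressure on the right).
Rotating 225° by 90° counterclockwise gives 135° — the wind blows toward the southeast.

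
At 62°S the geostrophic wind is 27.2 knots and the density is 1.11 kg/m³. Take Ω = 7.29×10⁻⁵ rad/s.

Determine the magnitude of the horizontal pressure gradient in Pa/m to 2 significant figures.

Coriolis parameter at 62°S:
f = 2Ω sin φ = 2 × 7.29×10⁻⁵ × sin 62° = 1.29×10⁻⁴ s⁻¹
Wind speed in SI: 27.2 knots = 14.0 m/s
Geostrophic balance rearranged: |∂P/∂n| = f ρ V_g
|∂P/∂n| = 1.29×10⁻⁴ × 1.11 × 14.0 = 2.00×10⁻³ Pa/m

2.0×10⁻³ Pa/m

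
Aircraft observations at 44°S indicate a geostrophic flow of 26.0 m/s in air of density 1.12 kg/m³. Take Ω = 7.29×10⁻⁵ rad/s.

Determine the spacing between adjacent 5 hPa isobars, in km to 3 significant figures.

Coriolis parameter at 44°S:
f = 2Ω sin φ = 2 × 7.29×10⁻⁵ × sin 44° = 1.01×10⁻⁴ s⁻¹
Geostrophic balance rearranged: |∂P/∂n| = f ρ V_g
|∂P/∂n| = 1.01×10⁻⁴ × 1.12 × 26.0 = 2.95×10⁻³ Pa/m
Isobar spacing: Δn = ΔP/|∂P/∂n| = 500 Pa / 2.95×10⁻³ Pa/m = 169531 m ≈ 170 km

170 km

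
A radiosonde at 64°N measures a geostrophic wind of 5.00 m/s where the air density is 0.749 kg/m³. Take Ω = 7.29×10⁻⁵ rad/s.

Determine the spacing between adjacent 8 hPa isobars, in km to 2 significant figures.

1600 km

Coriolis parameter at 64°N:
f = 2Ω sin φ = 2 × 7.29×10⁻⁵ × sin 64° = 1.31×10⁻⁴ s⁻¹
Geostrophic balance rearranged: |∂P/∂n| = f ρ V_g
|∂P/∂n| = 1.31×10⁻⁴ × 0.749 × 5.00 = 4.91×10⁻⁴ Pa/m
Isobar spacing: Δn = ΔP/|∂P/∂n| = 800 Pa / 4.91×10⁻⁴ Pa/m = 1630123 m ≈ 1600 km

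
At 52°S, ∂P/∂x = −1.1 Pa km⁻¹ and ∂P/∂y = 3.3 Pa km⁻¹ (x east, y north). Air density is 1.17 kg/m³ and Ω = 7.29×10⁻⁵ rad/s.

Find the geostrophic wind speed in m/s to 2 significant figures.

26 m/s

Coriolis parameter at 52°S:
f = 2Ω sin φ = 2 × 7.29×10⁻⁵ × sin 52° = 1.15×10⁻⁴ s⁻¹
In the Southern Hemisphere f is negative: f = −1.15×10⁻⁴ s⁻¹.
Component geostrophic relations (x east, y north):
u_g = −(1/(fρ)) ∂P/∂y,  v_g = (1/(fρ)) ∂P/∂x
u_g = −(3.3×10⁻³)/(−1.15×10⁻⁴ × 1.17) = 24.5 m/s;  v_g = (−1.1×10⁻³)/(−1.15×10⁻⁴ × 1.17) = 8.18 m/s
|V_g| = √(u_g² + v_g²) = 25.9 m/s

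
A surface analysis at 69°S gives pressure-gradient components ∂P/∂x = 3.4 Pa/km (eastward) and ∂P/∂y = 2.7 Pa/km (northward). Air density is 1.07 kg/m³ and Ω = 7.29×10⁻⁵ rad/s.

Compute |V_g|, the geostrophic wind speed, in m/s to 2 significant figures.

Coriolis parameter at 69°S:
f = 2Ω sin φ = 2 × 7.29×10⁻⁵ × sin 69° = 1.36×10⁻⁴ s⁻¹
In the Southern Hemisphere f is negative: f = −1.36×10⁻⁴ s⁻¹.
Component geostrophic relations (x east, y north):
u_g = −(1/(fρ)) ∂P/∂y,  v_g = (1/(fρ)) ∂P/∂x
u_g = −(2.7×10⁻³)/(−1.36×10⁻⁴ × 1.07) = 18.5 m/s;  v_g = (3.4×10⁻³)/(−1.36×10⁻⁴ × 1.07) = −23.3 m/s
|V_g| = √(u_g² + v_g²) = 29.8 m/s

30 m/s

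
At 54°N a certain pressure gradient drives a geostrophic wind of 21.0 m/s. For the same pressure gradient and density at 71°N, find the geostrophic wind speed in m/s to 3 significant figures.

With the same pressure gradient and density, V_g ∝ 1/f ∝ 1/sin φ.
V₂ = V₁ · sin φ₁ / sin φ₂ = 21.0 × sin 54° / sin 71°
V₂ = 21.0 × 0.8090/0.9455 = 18.0 m/s

18.0 m/s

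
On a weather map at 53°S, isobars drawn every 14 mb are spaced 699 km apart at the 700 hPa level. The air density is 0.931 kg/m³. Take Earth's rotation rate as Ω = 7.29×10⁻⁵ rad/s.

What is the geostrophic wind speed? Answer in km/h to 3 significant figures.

66.5 km/h

Coriolis parameter at 53°S:
f = 2Ω sin φ = 2 × 7.29×10⁻⁵ × sin 53° = 1.16×10⁻⁴ s⁻¹
Pressure gradient: |∂P/∂n| = 1400 Pa / 699000 m = 2.00×10⁻³ Pa/m
Geostrophic balance (pressure-gradient force = Coriolis force):
V_g = (1/(fρ)) |∂P/∂n| = 2.00×10⁻³ / (1.16×10⁻⁴ × 0.931) = 18.5 m/s
Converting: 18.5 m/s × 3.6 = 66.5 km/h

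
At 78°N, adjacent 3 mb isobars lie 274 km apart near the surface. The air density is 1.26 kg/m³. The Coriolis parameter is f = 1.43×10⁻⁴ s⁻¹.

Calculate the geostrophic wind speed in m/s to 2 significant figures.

6.1 m/s

Pressure gradient: |∂P/∂n| = 300 Pa / 274000 m = 1.09×10⁻³ Pa/m
Geostrophic balance (pressure-gradient force = Coriolis force):
V_g = (1/(fρ)) |∂P/∂n| = 1.09×10⁻³ / (1.43×10⁻⁴ × 1.26) = 6.08 m/s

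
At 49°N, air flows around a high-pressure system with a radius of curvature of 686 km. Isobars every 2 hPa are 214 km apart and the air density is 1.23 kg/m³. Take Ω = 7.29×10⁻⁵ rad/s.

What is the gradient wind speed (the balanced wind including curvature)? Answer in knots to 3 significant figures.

14.9 knots

Coriolis parameter at 49°N:
f = 2Ω sin φ = 2 × 7.29×10⁻⁵ × sin 49° = 1.10×10⁻⁴ s⁻¹
Pressure gradient: |∂P/∂n| = 200 Pa / 214000 m = 9.35×10⁻⁴ Pa/m
Geostrophic speed: V_g = |∂P/∂n|/(fρ) = 9.35×10⁻⁴/(1.10×10⁻⁴ × 1.23) = 6.91 m/s
Around a high, pressure-gradient force acts outward with centrifugal, so Coriolis balances both:
fV = (1/ρ)|∂P/∂n| + V²/R  →  V² − fR·V + fR·V_g = 0
With fR = 1.10×10⁻⁴ × 686×10³ m = 75.5 m/s:
V = [fR − √((fR)² − 4 fR V_g)]/2 = [75.5 − √(75.5² − 4×75.5×6.91)]/2 = 7.69 m/s
Supergeostrophic (V > V_g = 6.91 m/s), as expected around a high.
Converting: 7.69 m/s × 1.944 = 14.9 knots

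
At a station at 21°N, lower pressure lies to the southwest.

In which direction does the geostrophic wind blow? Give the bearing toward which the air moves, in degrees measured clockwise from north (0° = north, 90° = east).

The pressure-gradient force points toward the southwest (bearing 225°).
Geostrophic balance: in the Northern Hemisphere the Coriolis force deflects motion to the right, so the geostrophic wind blows 90° to the right of the pressure-gradient force (low pressure on the left).
Rotating 225° by 90° clockwise gives 315° — the wind blows toward the northwest.

315°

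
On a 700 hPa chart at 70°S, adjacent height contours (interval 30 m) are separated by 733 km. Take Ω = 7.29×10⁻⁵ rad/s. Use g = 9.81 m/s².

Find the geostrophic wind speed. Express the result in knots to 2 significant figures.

Coriolis parameter at 70°S:
f = 2Ω sin φ = 2 × 7.29×10⁻⁵ × sin 70° = 1.37×10⁻⁴ s⁻¹
Height gradient: |∂Z/∂n| = 30 m / 733000 m = 4.09×10⁻⁵
On a pressure surface, geostrophic balance gives V_g = (g/f)|∂Z/∂n|:
V_g = 9.81 × 4.09×10⁻⁵ / 1.37×10⁻⁴ = 2.93 m/s
Converting: 2.93 m/s × 1.944 = 5.7 knots

5.7 knots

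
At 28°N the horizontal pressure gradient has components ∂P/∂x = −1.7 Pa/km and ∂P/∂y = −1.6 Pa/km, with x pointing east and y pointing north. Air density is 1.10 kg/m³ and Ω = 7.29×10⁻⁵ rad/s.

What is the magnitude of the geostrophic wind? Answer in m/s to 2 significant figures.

Coriolis parameter at 28°N:
f = 2Ω sin φ = 2 × 7.29×10⁻⁵ × sin 28° = 6.84×10⁻⁵ s⁻¹
Component geostrophic relations (x east, y north):
u_g = −(1/(fρ)) ∂P/∂y,  v_g = (1/(fρ)) ∂P/∂x
u_g = −(−1.6×10⁻³)/(6.84×10⁻⁵ × 1.10) = 21.3 m/s;  v_g = (−1.7×10⁻³)/(6.84×10⁻⁵ × 1.10) = −22.6 m/s
|V_g| = √(u_g² + v_g²) = 31.0 m/s

31 m/s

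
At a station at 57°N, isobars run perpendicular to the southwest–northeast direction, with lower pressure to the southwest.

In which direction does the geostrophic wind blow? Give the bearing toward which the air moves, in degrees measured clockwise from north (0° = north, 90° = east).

The pressure-gradient force points toward the southwest (bearing 225°).
Geostrophic balance: in the Northern Hemisphere the Coriolis force deflects motion to the right, so the geostrophic wind blows 90° to the right of the pressure-gradient force (low pressure on the left).
Rotating 225° by 90° clockwise gives 315° — the wind blows toward the northwest.

315°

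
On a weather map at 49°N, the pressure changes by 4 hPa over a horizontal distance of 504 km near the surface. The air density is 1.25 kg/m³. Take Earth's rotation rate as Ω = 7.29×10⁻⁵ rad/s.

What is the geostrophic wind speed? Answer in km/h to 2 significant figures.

Coriolis parameter at 49°N:
f = 2Ω sin φ = 2 × 7.29×10⁻⁵ × sin 49° = 1.10×10⁻⁴ s⁻¹
Pressure gradient: |∂P/∂n| = 400 Pa / 504000 m = 7.94×10⁻⁴ Pa/m
Geostrophic balance (pressure-gradient force = Coriolis force):
V_g = (1/(fρ)) |∂P/∂n| = 7.94×10⁻⁴ / (1.10×10⁻⁴ × 1.25) = 5.77 m/s
Converting: 5.77 m/s × 3.6 = 21 km/h

21 km/h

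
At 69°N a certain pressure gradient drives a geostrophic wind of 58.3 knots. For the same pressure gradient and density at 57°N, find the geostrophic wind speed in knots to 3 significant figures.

With the same pressure gradient and density, V_g ∝ 1/f ∝ 1/sin φ.
V₂ = V₁ · sin φ₁ / sin φ₂ = 58.3 × sin 69° / sin 57°
V₂ = 58.3 × 0.9336/0.8387 = 64.9 knots

64.9 knots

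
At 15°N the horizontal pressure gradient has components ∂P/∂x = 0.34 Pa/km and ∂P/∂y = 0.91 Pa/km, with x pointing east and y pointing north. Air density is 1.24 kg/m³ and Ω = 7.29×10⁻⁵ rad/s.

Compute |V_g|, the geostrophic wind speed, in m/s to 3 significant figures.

Coriolis parameter at 15°N:
f = 2Ω sin φ = 2 × 7.29×10⁻⁵ × sin 15° = 3.77×10⁻⁵ s⁻¹
Component geostrophic relations (x east, y north):
u_g = −(1/(fρ)) ∂P/∂y,  v_g = (1/(fρ)) ∂P/∂x
u_g = −(0.91×10⁻³)/(3.77×10⁻⁵ × 1.24) = −19.4 m/s;  v_g = (0.34×10⁻³)/(3.77×10⁻⁵ × 1.24) = 7.27 m/s
|V_g| = √(u_g² + v_g²) = 20.8 m/s

20.8 m/s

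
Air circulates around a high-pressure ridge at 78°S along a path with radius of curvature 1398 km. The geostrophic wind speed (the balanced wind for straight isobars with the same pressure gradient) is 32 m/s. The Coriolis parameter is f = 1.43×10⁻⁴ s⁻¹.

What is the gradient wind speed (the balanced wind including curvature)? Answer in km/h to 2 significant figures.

Around a high, pressure-gradient force acts outward with centrifugal, so Coriolis balances both:
fV = (1/ρ)|∂P/∂n| + V²/R  →  V² − fR·V + fR·V_g = 0
With fR = 1.43×10⁻⁴ × 1398×10³ m = 200 m/s:
V = [fR − √((fR)² − 4 fR V_g)]/2 = [200 − √(200² − 4×200×32)]/2 = 40 m/s
Supergeostrophic (V > V_g = 32 m/s), as expected around a high.
Converting: 40 m/s × 3.6 = 140 km/h

140 km/h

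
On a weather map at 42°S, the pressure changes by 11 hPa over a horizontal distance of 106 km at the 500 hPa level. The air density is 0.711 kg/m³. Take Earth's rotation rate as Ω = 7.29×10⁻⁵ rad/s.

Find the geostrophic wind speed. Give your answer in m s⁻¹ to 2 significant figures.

150 m s⁻¹

Coriolis parameter at 42°S:
f = 2Ω sin φ = 2 × 7.29×10⁻⁵ × sin 42° = 9.76×10⁻⁵ s⁻¹
Pressure gradient: |∂P/∂n| = 1100 Pa / 106000 m = 1.04×10⁻² Pa/m
Geostrophic balance (pressure-gradient force = Coriolis force):
V_g = (1/(fρ)) |∂P/∂n| = 1.04×10⁻² / (9.76×10⁻⁵ × 0.711) = 150 m/s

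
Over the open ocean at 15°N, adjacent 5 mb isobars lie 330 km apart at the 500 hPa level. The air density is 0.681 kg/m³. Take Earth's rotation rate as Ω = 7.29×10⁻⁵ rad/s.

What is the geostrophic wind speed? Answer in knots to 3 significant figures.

115 knots

Coriolis parameter at 15°N:
f = 2Ω sin φ = 2 × 7.29×10⁻⁵ × sin 15° = 3.77×10⁻⁵ s⁻¹
Pressure gradient: |∂P/∂n| = 500 Pa / 330000 m = 1.52×10⁻³ Pa/m
Geostrophic balance (pressure-gradient force = Coriolis force):
V_g = (1/(fρ)) |∂P/∂n| = 1.52×10⁻³ / (3.77×10⁻⁵ × 0.681) = 59.0 m/s
Converting: 59.0 m/s × 1.944 = 115 knots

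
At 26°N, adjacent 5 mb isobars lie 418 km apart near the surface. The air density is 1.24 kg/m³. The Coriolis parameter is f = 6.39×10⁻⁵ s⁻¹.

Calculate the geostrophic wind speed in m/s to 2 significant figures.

15 m/s

Pressure gradient: |∂P/∂n| = 500 Pa / 418000 m = 1.20×10⁻³ Pa/m
Geostrophic balance (pressure-gradient force = Coriolis force):
V_g = (1/(fρ)) |∂P/∂n| = 1.20×10⁻³ / (6.39×10⁻⁵ × 1.24) = 15.1 m/s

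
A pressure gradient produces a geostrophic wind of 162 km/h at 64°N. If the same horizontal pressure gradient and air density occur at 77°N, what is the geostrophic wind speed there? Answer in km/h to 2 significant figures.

With the same pressure gradient and density, V_g ∝ 1/f ∝ 1/sin φ.
V₂ = V₁ · sin φ₁ / sin φ₂ = 162 × sin 64° / sin 77°
V₂ = 162 × 0.8988/0.9744 = 150 km/h

150 km/h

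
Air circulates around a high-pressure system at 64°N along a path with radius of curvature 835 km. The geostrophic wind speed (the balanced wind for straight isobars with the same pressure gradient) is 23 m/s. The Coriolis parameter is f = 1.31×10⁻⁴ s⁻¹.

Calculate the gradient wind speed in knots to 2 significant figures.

Around a high, pressure-gradient force acts outward with centrifugal, so Coriolis balances both:
fV = (1/ρ)|∂P/∂n| + V²/R  →  V² − fR·V + fR·V_g = 0
With fR = 1.31×10⁻⁴ × 835×10³ m = 109 m/s:
V = [fR − √((fR)² − 4 fR V_g)]/2 = [109 − √(109² − 4×109×23)]/2 = 32.9 m/s
Supergeostrophic (V > V_g = 23 m/s), as expected around a high.
Converting: 32.9 m/s × 1.944 = 64 knots

64 knots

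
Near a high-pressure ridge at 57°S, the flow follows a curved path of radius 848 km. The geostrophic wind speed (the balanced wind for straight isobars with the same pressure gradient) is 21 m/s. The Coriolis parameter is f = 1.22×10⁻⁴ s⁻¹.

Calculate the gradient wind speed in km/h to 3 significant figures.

105 km/h

Around a high, pressure-gradient force acts outward with centrifugal, so Coriolis balances both:
fV = (1/ρ)|∂P/∂n| + V²/R  →  V² − fR·V + fR·V_g = 0
With fR = 1.22×10⁻⁴ × 848×10³ m = 103 m/s:
V = [fR − √((fR)² − 4 fR V_g)]/2 = [103 − √(103² − 4×103×21)]/2 = 29.3 m/s
Supergeostrophic (V > V_g = 21 m/s), as expected around a high.
Converting: 29.3 m/s × 3.6 = 105 km/h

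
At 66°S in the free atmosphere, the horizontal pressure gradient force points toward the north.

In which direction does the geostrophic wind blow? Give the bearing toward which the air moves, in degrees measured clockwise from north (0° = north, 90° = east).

270°

The pressure-gradient force points toward the north (bearing 000°).
Geostrophic balance: in the Southern Hemisphere the Coriolis force deflects motion to the left, so the geostrophic wind blows 90° to the left of the pressure-gradient force (low pressure on the right).
Rotating 000° by 90° counterclockwise gives 270° — the wind blows toward the west.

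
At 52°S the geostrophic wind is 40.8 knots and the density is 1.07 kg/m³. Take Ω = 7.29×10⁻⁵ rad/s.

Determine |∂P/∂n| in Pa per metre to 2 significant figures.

Coriolis parameter at 52°S:
f = 2Ω sin φ = 2 × 7.29×10⁻⁵ × sin 52° = 1.15×10⁻⁴ s⁻¹
Wind speed in SI: 40.8 knots = 21.0 m/s
Geostrophic balance rearranged: |∂P/∂n| = f ρ V_g
|∂P/∂n| = 1.15×10⁻⁴ × 1.07 × 21.0 = 2.58×10⁻³ Pa/m

2.6×10⁻³ Pa/m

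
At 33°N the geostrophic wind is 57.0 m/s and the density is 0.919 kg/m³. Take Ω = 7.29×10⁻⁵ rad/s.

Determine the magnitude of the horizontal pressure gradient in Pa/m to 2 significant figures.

Coriolis parameter at 33°N:
f = 2Ω sin φ = 2 × 7.29×10⁻⁵ × sin 33° = 7.94×10⁻⁵ s⁻¹
Geostrophic balance rearranged: |∂P/∂n| = f ρ V_g
|∂P/∂n| = 7.94×10⁻⁵ × 0.919 × 57.0 = 4.16×10⁻³ Pa/m

4.2×10⁻³ Pa/m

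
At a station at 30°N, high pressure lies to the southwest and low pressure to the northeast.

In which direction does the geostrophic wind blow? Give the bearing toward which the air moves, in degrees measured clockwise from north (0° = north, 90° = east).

135°

The pressure-gradient force points toward the northeast (bearing 045°).
Geostrophic balance: in the Northern Hemisphere the Coriolis force deflects motion to the right, so the geostrophic wind blows 90° to the right of the pressure-gradient force (low pressure on the left).
Rotating 045° by 90° clockwise gives 135° — the wind blows toward the southeast.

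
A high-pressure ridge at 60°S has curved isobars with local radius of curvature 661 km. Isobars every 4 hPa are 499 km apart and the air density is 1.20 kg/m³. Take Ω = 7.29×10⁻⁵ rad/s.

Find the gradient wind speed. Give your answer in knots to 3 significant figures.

11.0 knots

Coriolis parameter at 60°S:
f = 2Ω sin φ = 2 × 7.29×10⁻⁵ × sin 60° = 1.26×10⁻⁴ s⁻¹
Pressure gradient: |∂P/∂n| = 400 Pa / 499000 m = 8.02×10⁻⁴ Pa/m
Geostrophic speed: V_g = |∂P/∂n|/(fρ) = 8.02×10⁻⁴/(1.26×10⁻⁴ × 1.20) = 5.29 m/s
Around a high, pressure-gradient force acts outward with centrifugal, so Coriolis balances both:
fV = (1/ρ)|∂P/∂n| + V²/R  →  V² − fR·V + fR·V_g = 0
With fR = 1.26×10⁻⁴ × 661×10³ m = 83.5 m/s:
V = [fR − √((fR)² − 4 fR V_g)]/2 = [83.5 − √(83.5² − 4×83.5×5.29)]/2 = 5.68 m/s
Supergeostrophic (V > V_g = 5.29 m/s), as expected around a high.
Converting: 5.68 m/s × 1.944 = 11.0 knots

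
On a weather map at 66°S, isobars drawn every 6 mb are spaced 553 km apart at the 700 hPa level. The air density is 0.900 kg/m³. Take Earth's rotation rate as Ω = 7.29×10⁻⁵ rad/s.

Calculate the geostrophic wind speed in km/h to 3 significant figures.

32.6 km/h

Coriolis parameter at 66°S:
f = 2Ω sin φ = 2 × 7.29×10⁻⁵ × sin 66° = 1.33×10⁻⁴ s⁻¹
Pressure gradient: |∂P/∂n| = 600 Pa / 553000 m = 1.08×10⁻³ Pa/m
Geostrophic balance (pressure-gradient force = Coriolis force):
V_g = (1/(fρ)) |∂P/∂n| = 1.08×10⁻³ / (1.33×10⁻⁴ × 0.900) = 9.05 m/s
Converting: 9.05 m/s × 3.6 = 32.6 km/h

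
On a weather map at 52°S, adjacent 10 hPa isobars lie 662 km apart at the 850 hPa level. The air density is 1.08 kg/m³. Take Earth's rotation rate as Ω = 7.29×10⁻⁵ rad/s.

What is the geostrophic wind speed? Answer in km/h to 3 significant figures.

43.8 km/h

Coriolis parameter at 52°S:
f = 2Ω sin φ = 2 × 7.29×10⁻⁵ × sin 52° = 1.15×10⁻⁴ s⁻¹
Pressure gradient: |∂P/∂n| = 1000 Pa / 662000 m = 1.51×10⁻³ Pa/m
Geostrophic balance (pressure-gradient force = Coriolis force):
V_g = (1/(fρ)) |∂P/∂n| = 1.51×10⁻³ / (1.15×10⁻⁴ × 1.08) = 12.2 m/s
Converting: 12.2 m/s × 3.6 = 43.8 km/h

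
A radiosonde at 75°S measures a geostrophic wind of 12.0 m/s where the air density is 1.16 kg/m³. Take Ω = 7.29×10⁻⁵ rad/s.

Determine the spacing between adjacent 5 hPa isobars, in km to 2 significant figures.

260 km

Coriolis parameter at 75°S:
f = 2Ω sin φ = 2 × 7.29×10⁻⁵ × sin 75° = 1.41×10⁻⁴ s⁻¹
Geostrophic balance rearranged: |∂P/∂n| = f ρ V_g
|∂P/∂n| = 1.41×10⁻⁴ × 1.16 × 12.0 = 1.96×10⁻³ Pa/m
Isobar spacing: Δn = ΔP/|∂P/∂n| = 500 Pa / 1.96×10⁻³ Pa/m = 255052 m ≈ 260 km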